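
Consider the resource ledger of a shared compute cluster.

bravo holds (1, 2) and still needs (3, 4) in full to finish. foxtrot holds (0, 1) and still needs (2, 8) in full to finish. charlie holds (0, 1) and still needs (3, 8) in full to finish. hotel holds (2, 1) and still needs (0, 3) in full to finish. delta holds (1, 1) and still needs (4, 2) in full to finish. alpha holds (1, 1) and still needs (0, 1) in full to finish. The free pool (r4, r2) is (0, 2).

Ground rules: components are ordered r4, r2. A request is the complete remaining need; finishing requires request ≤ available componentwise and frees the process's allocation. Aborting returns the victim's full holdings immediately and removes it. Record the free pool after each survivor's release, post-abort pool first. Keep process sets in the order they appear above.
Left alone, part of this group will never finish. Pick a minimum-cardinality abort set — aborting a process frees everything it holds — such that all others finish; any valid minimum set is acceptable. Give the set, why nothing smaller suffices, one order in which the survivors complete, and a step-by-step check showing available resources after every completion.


Abort charlie.
Key observation: foxtrot could never have finished before the abort; with (0, 1) returned by charlie, it fits at step 5.
Minimality: the empty abort set fails — the state is deadlocked as it stands.
One survivor order: alpha, hotel, bravo, delta, foxtrot. Verifying each step (post-abort pool first):
  pool = (0, 3)
  run alpha (needs (0, 1), free (0, 3)); after release of (1, 1) the pool is (1, 4)
  run hotel (needs (0, 3), free (1, 4)); after release of (2, 1) the pool is (3, 5)
  run bravo (needs (3, 4), free (3, 5)); after release of (1, 2) the pool is (4, 7)
  run delta (needs (4, 2), free (4, 7)); after release of (1, 1) the pool is (5, 8)
  run foxtrot (needs (2, 8), free (5, 8)); after release of (0, 1) the pool is (5, 9)


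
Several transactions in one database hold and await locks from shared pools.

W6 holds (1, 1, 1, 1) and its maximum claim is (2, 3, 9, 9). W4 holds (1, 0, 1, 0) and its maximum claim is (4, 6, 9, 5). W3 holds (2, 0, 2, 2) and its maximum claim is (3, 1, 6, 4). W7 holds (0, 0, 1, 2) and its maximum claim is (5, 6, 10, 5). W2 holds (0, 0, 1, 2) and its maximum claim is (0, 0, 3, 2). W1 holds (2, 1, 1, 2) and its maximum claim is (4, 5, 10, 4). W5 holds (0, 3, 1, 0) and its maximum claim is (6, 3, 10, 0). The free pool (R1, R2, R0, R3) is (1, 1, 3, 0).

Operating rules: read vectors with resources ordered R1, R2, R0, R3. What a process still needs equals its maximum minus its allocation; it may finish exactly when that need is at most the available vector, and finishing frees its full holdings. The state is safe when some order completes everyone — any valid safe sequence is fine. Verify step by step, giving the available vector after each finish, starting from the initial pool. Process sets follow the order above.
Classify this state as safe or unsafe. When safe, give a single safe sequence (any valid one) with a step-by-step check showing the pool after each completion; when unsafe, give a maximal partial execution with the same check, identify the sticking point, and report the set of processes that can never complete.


UNSAFE — no complete ordering exists.
Key observation: once W2, W3 finish, the pool peaks at (3, 1, 6, 4) — and every remaining process still needs more R0 than that.
A maximal execution: W2, W3 — then nothing else fits. Walking it through:
  pool = (1, 1, 3, 0)
  run W2 (needs (0, 0, 2, 0), free (1, 1, 3, 0)); after release of (0, 0, 1, 2) the pool is (1, 1, 4, 2)
  run W3 (needs (1, 1, 4, 2), free (1, 1, 4, 2)); after release of (2, 0, 2, 2) the pool is (3, 1, 6, 4)
  W6 still needs (1, 2, 8, 8) but only (3, 1, 6, 4) is free — short on R2, R0 and R3
  W4 still needs (3, 6, 8, 5) but only (3, 1, 6, 4) is free — short on R2, R0 and R3
  W7 still needs (5, 6, 9, 3) but only (3, 1, 6, 4) is free — short on R1, R2 and R0
  W1 still needs (2, 4, 9, 2) but only (3, 1, 6, 4) is free — short on R2 and R0
  W5 still needs (6, 0, 9, 0) but only (3, 1, 6, 4) is free — short on R1 and R0
Processes that can never finish: W6, W4, W7, W1 and W5.


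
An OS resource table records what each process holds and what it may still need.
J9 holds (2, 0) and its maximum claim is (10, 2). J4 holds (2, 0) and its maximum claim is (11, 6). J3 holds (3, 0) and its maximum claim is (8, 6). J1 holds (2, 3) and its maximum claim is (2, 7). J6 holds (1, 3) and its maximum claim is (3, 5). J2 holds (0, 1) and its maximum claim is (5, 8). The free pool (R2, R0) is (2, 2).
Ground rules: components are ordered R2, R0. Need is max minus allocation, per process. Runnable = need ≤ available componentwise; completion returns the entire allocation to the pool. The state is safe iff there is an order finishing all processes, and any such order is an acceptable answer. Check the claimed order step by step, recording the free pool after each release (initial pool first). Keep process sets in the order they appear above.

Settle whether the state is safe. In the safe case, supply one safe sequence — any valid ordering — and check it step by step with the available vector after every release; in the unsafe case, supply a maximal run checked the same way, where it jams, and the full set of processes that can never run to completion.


SAFE, for example via the order J6, J1, J2, J3, J9, J4.
Key observation: J6 marks the first exact bind of the order: its need (2, 2) fits the free (2, 2) with zero slack on a requested resource.
Verifying each step:
  pool = (2, 2)
  J6 needs (2, 2) <= (2, 2) -> finishes; pool += (1, 3) = (3, 5)
  J1 needs (0, 4) <= (3, 5) -> finishes; pool += (2, 3) = (5, 8)
  J2 needs (5, 7) <= (5, 8) -> finishes; pool += (0, 1) = (5, 9)
  J3 needs (5, 6) <= (5, 9) -> finishes; pool += (3, 0) = (8, 9)
  J9 needs (8, 2) <= (8, 9) -> finishes; pool += (2, 0) = (10, 9)
  J4 needs (9, 6) <= (10, 9) -> finishes; pool += (2, 0) = (12, 9)


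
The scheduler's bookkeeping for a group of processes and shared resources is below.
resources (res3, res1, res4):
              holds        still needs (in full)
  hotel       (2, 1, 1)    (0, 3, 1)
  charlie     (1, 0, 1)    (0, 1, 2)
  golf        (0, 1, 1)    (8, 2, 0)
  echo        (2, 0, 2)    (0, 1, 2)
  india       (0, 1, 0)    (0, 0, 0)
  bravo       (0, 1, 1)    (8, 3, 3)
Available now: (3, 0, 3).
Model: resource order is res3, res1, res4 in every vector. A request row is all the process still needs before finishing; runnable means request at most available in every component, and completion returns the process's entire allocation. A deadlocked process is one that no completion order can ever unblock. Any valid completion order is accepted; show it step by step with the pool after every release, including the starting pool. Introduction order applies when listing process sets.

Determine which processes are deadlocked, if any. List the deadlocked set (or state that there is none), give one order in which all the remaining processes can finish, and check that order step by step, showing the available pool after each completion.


Deadlocked: hotel, golf and bravo.
Key observation: the wall is res1: completing india, echo, charlie brings the pool only to (6, 1, 6), and all the rest need more.
The rest can finish in the order india, echo, charlie. Walking it through:
  pool = (3, 0, 3)
  run india (needs (0, 0, 0), free (3, 0, 3)); after release of (0, 1, 0) the pool is (3, 1, 3)
  run echo (needs (0, 1, 2), free (3, 1, 3)); after release of (2, 0, 2) the pool is (5, 1, 5)
  run charlie (needs (0, 1, 2), free (5, 1, 5)); after release of (1, 0, 1) the pool is (6, 1, 6)
The blocked processes can never fit:
  hotel still needs (0, 3, 1) but only (6, 1, 6) is free — short on res1
  golf still needs (8, 2, 0) but only (6, 1, 6) is free — short on res3 and res1
  bravo still needs (8, 3, 3) but only (6, 1, 6) is free — short on res3 and res1


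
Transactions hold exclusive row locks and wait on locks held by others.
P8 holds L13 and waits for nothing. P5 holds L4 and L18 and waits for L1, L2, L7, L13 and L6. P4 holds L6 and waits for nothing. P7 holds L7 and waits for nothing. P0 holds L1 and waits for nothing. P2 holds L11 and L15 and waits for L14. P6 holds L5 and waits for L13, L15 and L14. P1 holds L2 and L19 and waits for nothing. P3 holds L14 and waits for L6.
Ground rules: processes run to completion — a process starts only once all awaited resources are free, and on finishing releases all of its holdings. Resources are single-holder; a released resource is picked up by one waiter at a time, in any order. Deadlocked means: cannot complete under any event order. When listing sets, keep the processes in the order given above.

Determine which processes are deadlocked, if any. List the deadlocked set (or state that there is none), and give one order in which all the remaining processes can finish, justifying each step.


No process is deadlocked.
Key observation: there is no circular wait here — follow any chain and it reaches a process that is free to run now.
The rest can finish in the order P4, P0, P7, P8, P3, P2, P1, P5, P6.
Walking it through:
  P4 waits on nothing -> runs at once and releases L6
  P0 waits on nothing -> runs at once and releases L1
  P7 waits on nothing -> runs at once and releases L7
  P8 waits on nothing -> runs at once and releases L13
  run P3 (all its waits — L6 — are resolved); releases L14
  run P2 (all its waits — L14 — are resolved); releases L11 and L15
  P1 waits on nothing -> runs at once and releases L2 and L19
  run P5 (all its waits — L1, L2, L7, L13 and L6 — are resolved); releases L4 and L18
  run P6 (all its waits — L13, L15 and L14 — are resolved); releases L5


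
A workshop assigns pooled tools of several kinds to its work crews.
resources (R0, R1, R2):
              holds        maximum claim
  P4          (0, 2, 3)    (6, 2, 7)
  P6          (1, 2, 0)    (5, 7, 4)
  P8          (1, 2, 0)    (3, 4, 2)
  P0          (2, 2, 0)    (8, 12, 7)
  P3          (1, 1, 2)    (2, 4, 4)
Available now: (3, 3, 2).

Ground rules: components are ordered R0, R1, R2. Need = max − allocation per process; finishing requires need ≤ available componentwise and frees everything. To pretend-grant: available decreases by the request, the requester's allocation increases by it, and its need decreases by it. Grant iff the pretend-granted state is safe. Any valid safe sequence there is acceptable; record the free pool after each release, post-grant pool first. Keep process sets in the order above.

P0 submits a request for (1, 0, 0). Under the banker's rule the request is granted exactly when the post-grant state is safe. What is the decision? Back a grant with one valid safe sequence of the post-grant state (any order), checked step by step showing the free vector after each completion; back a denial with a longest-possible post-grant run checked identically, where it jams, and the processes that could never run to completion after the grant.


DENY: after the grant no complete ordering would exist.
Key observation: after P8, P3, P6 the pool peaks at (5, 8, 4), and each blocked process is short somewhere: P4 on R0; P0 on R1, R2.
After a pretend grant, a maximal execution: P8, P3, P6 — then nothing else fits. Walking it through:
  pool = (2, 3, 2)
  P8: need (2, 2, 2) fits (2, 3, 2); releases (1, 2, 0), pool now (3, 5, 2)
  P3: need (1, 3, 2) fits (3, 5, 2); releases (1, 1, 2), pool now (4, 6, 4)
  P6: need (4, 5, 4) fits (4, 6, 4); releases (1, 2, 0), pool now (5, 8, 4)
  blocked: P4 wants (6, 0, 4), pool (5, 8, 4) — not enough R0
  blocked: P0 wants (5, 10, 7), pool (5, 8, 4) — not enough R1 and R2
Post-grant, the permanently blocked set is P4 and P0.


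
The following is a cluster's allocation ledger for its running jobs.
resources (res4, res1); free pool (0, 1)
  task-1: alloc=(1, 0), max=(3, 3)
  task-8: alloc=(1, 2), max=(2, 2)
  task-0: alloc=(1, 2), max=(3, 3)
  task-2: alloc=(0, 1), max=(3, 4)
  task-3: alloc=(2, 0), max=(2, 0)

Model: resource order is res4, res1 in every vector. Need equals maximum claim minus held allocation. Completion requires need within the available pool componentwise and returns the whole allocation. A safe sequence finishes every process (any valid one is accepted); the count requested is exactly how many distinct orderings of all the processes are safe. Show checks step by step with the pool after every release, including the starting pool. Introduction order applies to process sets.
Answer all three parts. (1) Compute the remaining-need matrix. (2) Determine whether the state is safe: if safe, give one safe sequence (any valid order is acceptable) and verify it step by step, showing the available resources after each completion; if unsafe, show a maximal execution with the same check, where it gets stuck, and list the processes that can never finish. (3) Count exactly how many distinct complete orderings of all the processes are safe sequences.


(1) Remaining need (order res4, res1):
  task-1: (2, 3)
  task-8: (1, 0)
  task-0: (2, 1)
  task-2: (3, 3)
  task-3: (0, 0)
(2) SAFE, for example via the order task-3, task-8, task-2, task-1, task-0.
Key observation: task-2 is the earliest step where a requested resource binds exactly: need (3, 3), pool (3, 3) at its turn.
Check, step by step:
  pool = (0, 1)
  task-3: need (0, 0) fits (0, 1); releases (2, 0), pool now (2, 1)
  task-8: need (1, 0) fits (2, 1); releases (1, 2), pool now (3, 3)
  task-2: need (3, 3) fits (3, 3); releases (0, 1), pool now (3, 4)
  task-1: need (2, 3) fits (3, 4); releases (1, 0), pool now (4, 4)
  task-0: need (2, 1) fits (4, 4); releases (1, 2), pool now (5, 6)
(3) Precisely 12 of the possible complete orderings are safe sequences.


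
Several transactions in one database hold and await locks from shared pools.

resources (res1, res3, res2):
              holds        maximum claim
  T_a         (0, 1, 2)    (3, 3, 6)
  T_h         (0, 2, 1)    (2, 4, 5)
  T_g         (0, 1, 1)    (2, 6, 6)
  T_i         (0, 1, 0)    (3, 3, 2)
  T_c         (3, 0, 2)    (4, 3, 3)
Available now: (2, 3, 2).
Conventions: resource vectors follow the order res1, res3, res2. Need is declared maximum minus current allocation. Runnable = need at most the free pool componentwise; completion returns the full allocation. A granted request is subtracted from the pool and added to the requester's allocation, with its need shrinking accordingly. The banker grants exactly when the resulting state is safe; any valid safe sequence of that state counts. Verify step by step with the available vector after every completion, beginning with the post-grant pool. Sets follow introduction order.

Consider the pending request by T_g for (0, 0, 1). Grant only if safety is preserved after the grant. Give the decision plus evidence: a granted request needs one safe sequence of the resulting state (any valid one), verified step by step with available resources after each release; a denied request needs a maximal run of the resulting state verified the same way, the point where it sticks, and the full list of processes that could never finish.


DENY — the pretend-granted state is unsafe.
Key observation: once T_c, T_i finish, the pool peaks at (5, 4, 3) — and every remaining process still needs more res2 than that.
On the post-grant state, T_c, T_i is a maximal run — nothing extends it. Verifying each step:
  pool = (2, 3, 1)
  T_c: need (1, 3, 1) fits (2, 3, 1); releases (3, 0, 2), pool now (5, 3, 3)
  T_i: need (3, 2, 2) fits (5, 3, 3); releases (0, 1, 0), pool now (5, 4, 3)
  T_a cannot run: need (3, 2, 4) vs free (5, 4, 3) (insufficient res2)
  T_h cannot run: need (2, 2, 4) vs free (5, 4, 3) (insufficient res2)
  T_g cannot run: need (2, 5, 4) vs free (5, 4, 3) (insufficient res3 and res2)
Had the request been granted, T_a, T_h and T_g could never finish.


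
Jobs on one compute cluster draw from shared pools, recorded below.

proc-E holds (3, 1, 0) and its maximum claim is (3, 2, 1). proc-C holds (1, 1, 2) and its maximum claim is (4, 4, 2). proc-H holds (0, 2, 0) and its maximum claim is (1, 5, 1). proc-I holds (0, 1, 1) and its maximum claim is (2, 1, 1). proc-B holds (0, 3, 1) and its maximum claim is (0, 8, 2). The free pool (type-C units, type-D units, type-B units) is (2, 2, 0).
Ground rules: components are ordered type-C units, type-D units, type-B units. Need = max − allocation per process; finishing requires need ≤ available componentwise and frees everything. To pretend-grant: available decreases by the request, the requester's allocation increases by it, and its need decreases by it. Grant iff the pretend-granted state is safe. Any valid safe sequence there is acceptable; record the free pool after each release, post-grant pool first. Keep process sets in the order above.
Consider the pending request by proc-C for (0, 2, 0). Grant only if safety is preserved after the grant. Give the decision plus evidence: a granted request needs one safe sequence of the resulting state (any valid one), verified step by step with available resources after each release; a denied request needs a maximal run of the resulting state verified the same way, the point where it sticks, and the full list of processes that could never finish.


GRANT: granting preserves safety; a valid post-grant sequence is proc-I, proc-E, proc-C, proc-H, proc-B.
Key observation: (2, 0, 0) free after granting still covers proc-I first, and each release covers the next.
Verifying the post-grant state step by step:
  pool = (2, 0, 0)
  run proc-I (needs (2, 0, 0), free (2, 0, 0)); after release of (0, 1, 1) the pool is (2, 1, 1)
  run proc-E (needs (0, 1, 1), free (2, 1, 1)); after release of (3, 1, 0) the pool is (5, 2, 1)
  run proc-C (needs (3, 1, 0), free (5, 2, 1)); after release of (1, 3, 2) the pool is (6, 5, 3)
  run proc-H (needs (1, 3, 1), free (6, 5, 3)); after release of (0, 2, 0) the pool is (6, 7, 3)
  run proc-B (needs (0, 5, 1), free (6, 7, 3)); after release of (0, 3, 1) the pool is (6, 10, 4)


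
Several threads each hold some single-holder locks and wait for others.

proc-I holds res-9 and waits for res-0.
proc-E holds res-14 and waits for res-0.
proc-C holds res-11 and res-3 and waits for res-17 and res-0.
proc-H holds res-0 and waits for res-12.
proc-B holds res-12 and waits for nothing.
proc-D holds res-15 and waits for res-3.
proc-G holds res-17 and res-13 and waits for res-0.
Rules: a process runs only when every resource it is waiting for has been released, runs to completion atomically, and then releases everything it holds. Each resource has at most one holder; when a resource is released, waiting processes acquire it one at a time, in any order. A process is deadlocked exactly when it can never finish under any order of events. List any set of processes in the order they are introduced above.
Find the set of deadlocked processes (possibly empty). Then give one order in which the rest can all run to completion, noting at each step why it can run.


No process is deadlocked.
Key observation: the wait relation is loop-free; peeling off processes with no waits unwinds the whole state.
A valid finishing order for the others: proc-B, proc-H, proc-E, proc-G, proc-C, proc-I, proc-D.
Verifying each step:
  run proc-B (it waits on nothing); releases res-12
  proc-H waits on res-12 — all released -> runs and releases res-0
  proc-E waits on res-0 — all released -> runs and releases res-14
  proc-G waits on res-0 — all released -> runs and releases res-17 and res-13
  proc-C waits on res-17 and res-0 — all released -> runs and releases res-11 and res-3
  proc-I waits on res-0 — all released -> runs and releases res-9
  proc-D waits on res-3 — all released -> runs and releases res-15


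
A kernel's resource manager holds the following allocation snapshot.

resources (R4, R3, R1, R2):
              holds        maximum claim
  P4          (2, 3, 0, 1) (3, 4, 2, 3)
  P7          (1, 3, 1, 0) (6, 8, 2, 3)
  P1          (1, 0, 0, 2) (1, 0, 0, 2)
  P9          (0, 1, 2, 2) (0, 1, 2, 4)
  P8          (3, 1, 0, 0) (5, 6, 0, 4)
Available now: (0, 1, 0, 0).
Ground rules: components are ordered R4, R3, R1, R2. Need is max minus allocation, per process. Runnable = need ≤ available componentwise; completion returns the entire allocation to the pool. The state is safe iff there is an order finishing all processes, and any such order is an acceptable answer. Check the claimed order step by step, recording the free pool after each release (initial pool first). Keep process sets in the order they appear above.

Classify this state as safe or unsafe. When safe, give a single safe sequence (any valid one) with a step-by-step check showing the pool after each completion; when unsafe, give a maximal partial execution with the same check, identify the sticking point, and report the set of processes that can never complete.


SAFE — a valid safe sequence is P1, P9, P4, P8, P7.
Key observation: at P9 the run first touches a limit — (0, 0, 0, 2) against (1, 1, 0, 2), exact on a resource it actually requests.
Check, step by step:
  pool = (0, 1, 0, 0)
  run P1 (needs (0, 0, 0, 0), free (0, 1, 0, 0)); after release of (1, 0, 0, 2) the pool is (1, 1, 0, 2)
  run P9 (needs (0, 0, 0, 2), free (1, 1, 0, 2)); after release of (0, 1, 2, 2) the pool is (1, 2, 2, 4)
  run P4 (needs (1, 1, 2, 2), free (1, 2, 2, 4)); after release of (2, 3, 0, 1) the pool is (3, 5, 2, 5)
  run P8 (needs (2, 5, 0, 4), free (3, 5, 2, 5)); after release of (3, 1, 0, 0) the pool is (6, 6, 2, 5)
  run P7 (needs (5, 5, 1, 3), free (6, 6, 2, 5)); after release of (1, 3, 1, 0) the pool is (7, 9, 3, 5)


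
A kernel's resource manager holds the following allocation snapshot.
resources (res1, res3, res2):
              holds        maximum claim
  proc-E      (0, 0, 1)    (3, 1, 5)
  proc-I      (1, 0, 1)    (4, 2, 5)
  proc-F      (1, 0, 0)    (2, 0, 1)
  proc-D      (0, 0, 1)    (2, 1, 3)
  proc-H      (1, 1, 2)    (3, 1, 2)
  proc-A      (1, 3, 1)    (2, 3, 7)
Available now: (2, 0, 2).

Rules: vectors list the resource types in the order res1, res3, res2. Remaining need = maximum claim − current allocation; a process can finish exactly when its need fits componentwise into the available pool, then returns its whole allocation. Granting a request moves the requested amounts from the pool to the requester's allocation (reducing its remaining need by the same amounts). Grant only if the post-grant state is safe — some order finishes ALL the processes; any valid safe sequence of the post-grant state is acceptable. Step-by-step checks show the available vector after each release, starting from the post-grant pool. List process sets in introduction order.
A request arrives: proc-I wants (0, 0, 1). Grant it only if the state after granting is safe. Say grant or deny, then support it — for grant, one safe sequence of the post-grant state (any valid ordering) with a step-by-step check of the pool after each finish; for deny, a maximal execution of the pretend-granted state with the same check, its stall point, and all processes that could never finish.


DENY — the pretend-granted state is unsafe.
Key observation: after proc-H, proc-D, proc-F, proc-E the pool peaks at (4, 1, 5), and each blocked process is short somewhere: proc-I on res3; proc-A on res2.
On the post-grant state, proc-H, proc-D, proc-F, proc-E is a maximal run — nothing extends it. Verifying each step:
  pool = (2, 0, 1)
  run proc-H (needs (2, 0, 0), free (2, 0, 1)); after release of (1, 1, 2) the pool is (3, 1, 3)
  run proc-D (needs (2, 1, 2), free (3, 1, 3)); after release of (0, 0, 1) the pool is (3, 1, 4)
  run proc-F (needs (1, 0, 1), free (3, 1, 4)); after release of (1, 0, 0) the pool is (4, 1, 4)
  run proc-E (needs (3, 1, 4), free (4, 1, 4)); after release of (0, 0, 1) the pool is (4, 1, 5)
  proc-I cannot run: need (3, 2, 3) vs free (4, 1, 5) (insufficient res3)
  proc-A cannot run: need (1, 0, 6) vs free (4, 1, 5) (insufficient res2)
Processes that could never finish after the grant: proc-I and proc-A.


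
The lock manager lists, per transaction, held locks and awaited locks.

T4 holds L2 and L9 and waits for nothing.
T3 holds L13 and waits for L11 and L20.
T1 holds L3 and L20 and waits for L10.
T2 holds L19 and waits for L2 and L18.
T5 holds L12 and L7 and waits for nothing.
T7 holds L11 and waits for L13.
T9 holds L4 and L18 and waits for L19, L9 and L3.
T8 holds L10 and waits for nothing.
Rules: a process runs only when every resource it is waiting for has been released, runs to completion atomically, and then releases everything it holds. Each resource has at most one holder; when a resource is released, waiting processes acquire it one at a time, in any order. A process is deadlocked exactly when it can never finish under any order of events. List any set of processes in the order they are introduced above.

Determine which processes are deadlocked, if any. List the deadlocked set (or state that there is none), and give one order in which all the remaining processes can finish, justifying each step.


The deadlocked set is T3, T2, T7 and T9.
Key observation: the waits loop around T3 -> T7 -> T3 with no way out; T2 and T9 are caught in further circular waits.
One completion order for the rest: T4, T5, T8, T1.
Verifying each step:
  T4 waits on nothing -> runs at once and releases L2 and L9
  T5 waits on nothing -> runs at once and releases L12 and L7
  T8 waits on nothing -> runs at once and releases L10
  run T1 (all its waits — L10 — are resolved); releases L3 and L20


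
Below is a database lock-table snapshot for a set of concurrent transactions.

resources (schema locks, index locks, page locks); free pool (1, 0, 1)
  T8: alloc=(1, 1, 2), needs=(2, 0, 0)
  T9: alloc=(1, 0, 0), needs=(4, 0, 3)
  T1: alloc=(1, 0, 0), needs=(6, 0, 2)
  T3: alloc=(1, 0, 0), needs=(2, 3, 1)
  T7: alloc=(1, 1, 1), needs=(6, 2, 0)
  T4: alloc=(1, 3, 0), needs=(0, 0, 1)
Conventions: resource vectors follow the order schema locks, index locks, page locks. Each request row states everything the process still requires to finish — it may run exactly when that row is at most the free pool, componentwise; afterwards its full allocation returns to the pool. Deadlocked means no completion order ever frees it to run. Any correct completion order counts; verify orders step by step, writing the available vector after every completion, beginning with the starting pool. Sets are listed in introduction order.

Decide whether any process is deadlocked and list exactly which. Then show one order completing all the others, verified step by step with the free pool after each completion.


The deadlocked set is T1 and T7.
Key observation: schema locks is the bottleneck — with T4, T3, T8, T9 done the pool holds (5, 4, 3), short of every remaining need.
A valid finishing order for the others: T4, T3, T8, T9. Check, step by step:
  pool = (1, 0, 1)
  run T4 (needs (0, 0, 1), free (1, 0, 1)); after release of (1, 3, 0) the pool is (2, 3, 1)
  run T3 (needs (2, 3, 1), free (2, 3, 1)); after release of (1, 0, 0) the pool is (3, 3, 1)
  run T8 (needs (2, 0, 0), free (3, 3, 1)); after release of (1, 1, 2) the pool is (4, 4, 3)
  run T9 (needs (4, 0, 3), free (4, 4, 3)); after release of (1, 0, 0) the pool is (5, 4, 3)
The blocked processes can never fit:
  blocked: T1 wants (6, 0, 2), pool (5, 4, 3) — not enough schema locks
  blocked: T7 wants (6, 2, 0), pool (5, 4, 3) — not enough schema locks


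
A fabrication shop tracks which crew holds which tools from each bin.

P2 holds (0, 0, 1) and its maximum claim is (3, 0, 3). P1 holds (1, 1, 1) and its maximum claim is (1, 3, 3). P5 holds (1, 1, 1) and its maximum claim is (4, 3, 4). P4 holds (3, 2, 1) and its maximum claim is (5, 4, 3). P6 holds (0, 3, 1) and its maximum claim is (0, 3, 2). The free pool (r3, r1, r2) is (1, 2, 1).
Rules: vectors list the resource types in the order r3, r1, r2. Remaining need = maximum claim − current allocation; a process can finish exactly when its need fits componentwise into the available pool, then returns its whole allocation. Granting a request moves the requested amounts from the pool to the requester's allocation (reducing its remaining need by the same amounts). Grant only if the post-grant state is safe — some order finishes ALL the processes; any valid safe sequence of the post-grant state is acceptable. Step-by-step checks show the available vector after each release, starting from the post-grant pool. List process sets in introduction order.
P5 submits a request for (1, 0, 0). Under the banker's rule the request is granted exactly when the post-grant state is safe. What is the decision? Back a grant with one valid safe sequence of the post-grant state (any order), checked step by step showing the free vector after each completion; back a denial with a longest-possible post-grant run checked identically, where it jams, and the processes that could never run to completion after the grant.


DENY — the pretend-granted state is unsafe.
Key observation: r3 is the bottleneck — with P6, P1 done the pool holds (1, 6, 3), short of every remaining need.
After a pretend grant, a maximal execution: P6, P1 — then nothing else fits. Verifying each step:
  pool = (0, 2, 1)
  P6: need (0, 0, 1) fits (0, 2, 1); releases (0, 3, 1), pool now (0, 5, 2)
  P1: need (0, 2, 2) fits (0, 5, 2); releases (1, 1, 1), pool now (1, 6, 3)
  P2 still needs (3, 0, 2) but only (1, 6, 3) is free — short on r3
  P5 still needs (2, 2, 3) but only (1, 6, 3) is free — short on r3
  P4 still needs (2, 2, 2) but only (1, 6, 3) is free — short on r3
Processes that could never finish after the grant: P2, P5 and P4.


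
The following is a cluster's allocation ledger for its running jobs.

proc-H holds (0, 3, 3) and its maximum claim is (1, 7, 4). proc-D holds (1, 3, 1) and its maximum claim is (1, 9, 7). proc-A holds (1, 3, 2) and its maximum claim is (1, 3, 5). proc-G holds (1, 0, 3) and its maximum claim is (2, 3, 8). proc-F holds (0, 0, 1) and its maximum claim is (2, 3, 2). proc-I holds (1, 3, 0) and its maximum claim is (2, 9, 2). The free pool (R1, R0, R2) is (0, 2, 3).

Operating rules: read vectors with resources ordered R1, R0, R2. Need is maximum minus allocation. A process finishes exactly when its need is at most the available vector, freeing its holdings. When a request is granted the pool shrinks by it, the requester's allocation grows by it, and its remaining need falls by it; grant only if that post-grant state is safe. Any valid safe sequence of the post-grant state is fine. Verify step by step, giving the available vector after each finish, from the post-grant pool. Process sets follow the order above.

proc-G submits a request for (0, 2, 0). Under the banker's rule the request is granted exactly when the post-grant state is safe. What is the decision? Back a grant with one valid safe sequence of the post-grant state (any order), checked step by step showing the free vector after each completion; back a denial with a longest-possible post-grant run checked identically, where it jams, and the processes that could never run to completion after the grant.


GRANT: granting preserves safety; a valid post-grant sequence is proc-A, proc-G, proc-H, proc-F, proc-I, proc-D.
Key observation: after the grant the pool drops to (0, 0, 3), which still lets proc-A finish first and unwind the rest.
Check on the post-grant state, step by step:
  pool = (0, 0, 3)
  proc-A needs (0, 0, 3) <= (0, 0, 3) -> finishes; pool += (1, 3, 2) = (1, 3, 5)
  proc-G needs (1, 1, 5) <= (1, 3, 5) -> finishes; pool += (1, 2, 3) = (2, 5, 8)
  proc-H needs (1, 4, 1) <= (2, 5, 8) -> finishes; pool += (0, 3, 3) = (2, 8, 11)
  proc-F needs (2, 3, 1) <= (2, 8, 11) -> finishes; pool += (0, 0, 1) = (2, 8, 12)
  proc-I needs (1, 6, 2) <= (2, 8, 12) -> finishes; pool += (1, 3, 0) = (3, 11, 12)
  proc-D needs (0, 6, 6) <= (3, 11, 12) -> finishes; pool += (1, 3, 1) = (4, 14, 13)


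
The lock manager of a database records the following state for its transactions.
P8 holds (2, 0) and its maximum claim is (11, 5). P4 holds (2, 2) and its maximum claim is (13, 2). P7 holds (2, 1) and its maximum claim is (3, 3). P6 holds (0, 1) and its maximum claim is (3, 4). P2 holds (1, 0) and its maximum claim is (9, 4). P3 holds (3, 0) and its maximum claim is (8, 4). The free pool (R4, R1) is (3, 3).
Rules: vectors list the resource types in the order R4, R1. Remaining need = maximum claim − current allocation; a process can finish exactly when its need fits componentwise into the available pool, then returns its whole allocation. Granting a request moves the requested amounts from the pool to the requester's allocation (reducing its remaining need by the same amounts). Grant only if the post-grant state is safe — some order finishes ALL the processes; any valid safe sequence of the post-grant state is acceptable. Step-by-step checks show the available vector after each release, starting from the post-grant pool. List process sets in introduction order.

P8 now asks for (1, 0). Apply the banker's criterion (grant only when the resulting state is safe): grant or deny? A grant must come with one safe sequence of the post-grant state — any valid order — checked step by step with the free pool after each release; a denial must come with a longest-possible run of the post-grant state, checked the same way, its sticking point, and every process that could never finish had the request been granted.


DENY: after the grant no complete ordering would exist.
Key observation: P7, P6 can finish, but then (4, 5) is all there is, and the blocked group's R4 demands exceed it.
Pretend the grant happened; the run P7, P6 goes as far as possible. Verifying each step:
  pool = (2, 3)
  P7 needs (1, 2) <= (2, 3) -> finishes; pool += (2, 1) = (4, 4)
  P6 needs (3, 3) <= (4, 4) -> finishes; pool += (0, 1) = (4, 5)
  blocked: P8 wants (8, 5), pool (4, 5) — not enough R4
  blocked: P4 wants (11, 0), pool (4, 5) — not enough R4
  blocked: P2 wants (8, 4), pool (4, 5) — not enough R4
  blocked: P3 wants (5, 4), pool (4, 5) — not enough R4
Had the request been granted, P8, P4, P2 and P3 could never finish.


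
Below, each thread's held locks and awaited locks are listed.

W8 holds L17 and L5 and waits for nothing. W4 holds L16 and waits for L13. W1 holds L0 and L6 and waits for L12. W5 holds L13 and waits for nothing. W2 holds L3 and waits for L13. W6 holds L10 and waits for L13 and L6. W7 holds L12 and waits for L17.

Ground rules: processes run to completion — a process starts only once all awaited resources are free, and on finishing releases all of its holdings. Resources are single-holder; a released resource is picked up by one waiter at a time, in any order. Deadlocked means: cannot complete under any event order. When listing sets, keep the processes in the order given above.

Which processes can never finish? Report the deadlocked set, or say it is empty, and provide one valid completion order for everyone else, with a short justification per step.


The deadlocked set is empty.
Key observation: all waits point, directly or indirectly, at processes that can finish, so nothing is permanently blocked.
A valid finishing order for the others: W8, W7, W1, W5, W2, W6, W4.
Verifying each step:
  run W8 (it waits on nothing); releases L17 and L5
  run W7 (all its waits — L17 — are resolved); releases L12
  run W1 (all its waits — L12 — are resolved); releases L0 and L6
  run W5 (it waits on nothing); releases L13
  run W2 (all its waits — L13 — are resolved); releases L3
  run W6 (all its waits — L13 and L6 — are resolved); releases L10
  run W4 (all its waits — L13 — are resolved); releases L16


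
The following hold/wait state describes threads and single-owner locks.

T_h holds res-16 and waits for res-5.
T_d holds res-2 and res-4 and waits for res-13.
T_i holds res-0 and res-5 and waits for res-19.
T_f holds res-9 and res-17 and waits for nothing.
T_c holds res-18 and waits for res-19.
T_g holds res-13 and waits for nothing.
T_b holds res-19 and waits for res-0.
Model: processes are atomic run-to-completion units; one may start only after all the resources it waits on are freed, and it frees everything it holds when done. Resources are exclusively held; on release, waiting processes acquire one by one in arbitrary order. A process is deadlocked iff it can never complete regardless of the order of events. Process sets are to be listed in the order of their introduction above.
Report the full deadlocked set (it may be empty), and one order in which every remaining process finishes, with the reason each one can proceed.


The deadlocked set is T_h, T_i, T_c and T_b.
Key observation: the loop T_i -> T_b -> T_i blocks itself forever; T_h and T_c wait into the deadlock from upstream.
One completion order for the rest: T_g, T_f, T_d.
Check, step by step:
  run T_g (it waits on nothing); releases res-13
  run T_f (it waits on nothing); releases res-9 and res-17
  T_d waits on res-13 — all released -> runs and releases res-2 and res-4


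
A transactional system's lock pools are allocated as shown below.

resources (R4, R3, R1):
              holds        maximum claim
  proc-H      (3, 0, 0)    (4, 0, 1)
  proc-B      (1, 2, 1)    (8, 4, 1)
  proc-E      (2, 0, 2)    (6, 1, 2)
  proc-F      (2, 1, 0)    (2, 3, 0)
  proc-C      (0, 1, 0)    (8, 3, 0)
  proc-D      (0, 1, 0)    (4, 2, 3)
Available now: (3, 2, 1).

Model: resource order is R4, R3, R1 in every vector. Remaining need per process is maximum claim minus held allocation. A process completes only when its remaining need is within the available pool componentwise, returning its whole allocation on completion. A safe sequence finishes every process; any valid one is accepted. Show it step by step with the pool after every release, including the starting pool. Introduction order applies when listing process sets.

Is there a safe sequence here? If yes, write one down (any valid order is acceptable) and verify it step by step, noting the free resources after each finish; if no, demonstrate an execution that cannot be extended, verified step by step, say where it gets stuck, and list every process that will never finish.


SAFE. One safe sequence: proc-F, proc-E, proc-B, proc-D, proc-H, proc-C.
Key observation: the first exact fit in this order is proc-F — it needs (0, 2, 0) with (3, 2, 1) free, meeting a requested resource to the last unit.
Walking it through:
  pool = (3, 2, 1)
  proc-F needs (0, 2, 0) <= (3, 2, 1) -> finishes; pool += (2, 1, 0) = (5, 3, 1)
  proc-E needs (4, 1, 0) <= (5, 3, 1) -> finishes; pool += (2, 0, 2) = (7, 3, 3)
  proc-B needs (7, 2, 0) <= (7, 3, 3) -> finishes; pool += (1, 2, 1) = (8, 5, 4)
  proc-D needs (4, 1, 3) <= (8, 5, 4) -> finishes; pool += (0, 1, 0) = (8, 6, 4)
  proc-H needs (1, 0, 1) <= (8, 6, 4) -> finishes; pool += (3, 0, 0) = (11, 6, 4)
  proc-C needs (8, 2, 0) <= (11, 6, 4) -> finishes; pool += (0, 1, 0) = (11, 7, 4)


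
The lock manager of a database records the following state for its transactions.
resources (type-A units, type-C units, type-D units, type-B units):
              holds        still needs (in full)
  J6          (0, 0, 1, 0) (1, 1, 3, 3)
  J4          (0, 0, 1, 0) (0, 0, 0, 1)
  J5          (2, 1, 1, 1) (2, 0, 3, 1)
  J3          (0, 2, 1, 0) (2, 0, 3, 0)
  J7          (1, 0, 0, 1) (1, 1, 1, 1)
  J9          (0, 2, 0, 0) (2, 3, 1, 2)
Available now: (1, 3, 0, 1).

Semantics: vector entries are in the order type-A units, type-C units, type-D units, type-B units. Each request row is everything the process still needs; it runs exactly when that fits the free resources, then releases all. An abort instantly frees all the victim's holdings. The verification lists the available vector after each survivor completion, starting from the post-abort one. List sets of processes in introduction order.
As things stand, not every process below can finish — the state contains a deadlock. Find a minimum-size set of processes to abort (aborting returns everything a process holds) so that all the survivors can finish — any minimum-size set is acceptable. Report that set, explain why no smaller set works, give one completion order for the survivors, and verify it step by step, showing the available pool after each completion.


Abort J5 and J3.
Key observation: before aborting J5 and J3, J6 was permanently blocked — no order could ever run it; afterwards it completes at step 3.
Minimality, checking each single-abort alternative: J6 alone leaves J5 blocked (short on type-D units); J4 alone leaves J6 blocked (short on type-D units and type-B units); J5 alone leaves J6 blocked (short on type-D units); J3 alone leaves J6 blocked (short on type-D units and type-B units); J7 alone leaves J6 blocked (short on type-D units and type-B units); J9 alone leaves J6 blocked (short on type-D units and type-B units).
One survivor order: J7, J4, J6, J9. Verifying each step (post-abort pool first):
  pool = (3, 6, 2, 2)
  J7: need (1, 1, 1, 1) fits (3, 6, 2, 2); releases (1, 0, 0, 1), pool now (4, 6, 2, 3)
  J4: need (0, 0, 0, 1) fits (4, 6, 2, 3); releases (0, 0, 1, 0), pool now (4, 6, 3, 3)
  J6: need (1, 1, 3, 3) fits (4, 6, 3, 3); releases (0, 0, 1, 0), pool now (4, 6, 4, 3)
  J9: need (2, 3, 1, 2) fits (4, 6, 4, 3); releases (0, 2, 0, 0), pool now (4, 8, 4, 3)
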